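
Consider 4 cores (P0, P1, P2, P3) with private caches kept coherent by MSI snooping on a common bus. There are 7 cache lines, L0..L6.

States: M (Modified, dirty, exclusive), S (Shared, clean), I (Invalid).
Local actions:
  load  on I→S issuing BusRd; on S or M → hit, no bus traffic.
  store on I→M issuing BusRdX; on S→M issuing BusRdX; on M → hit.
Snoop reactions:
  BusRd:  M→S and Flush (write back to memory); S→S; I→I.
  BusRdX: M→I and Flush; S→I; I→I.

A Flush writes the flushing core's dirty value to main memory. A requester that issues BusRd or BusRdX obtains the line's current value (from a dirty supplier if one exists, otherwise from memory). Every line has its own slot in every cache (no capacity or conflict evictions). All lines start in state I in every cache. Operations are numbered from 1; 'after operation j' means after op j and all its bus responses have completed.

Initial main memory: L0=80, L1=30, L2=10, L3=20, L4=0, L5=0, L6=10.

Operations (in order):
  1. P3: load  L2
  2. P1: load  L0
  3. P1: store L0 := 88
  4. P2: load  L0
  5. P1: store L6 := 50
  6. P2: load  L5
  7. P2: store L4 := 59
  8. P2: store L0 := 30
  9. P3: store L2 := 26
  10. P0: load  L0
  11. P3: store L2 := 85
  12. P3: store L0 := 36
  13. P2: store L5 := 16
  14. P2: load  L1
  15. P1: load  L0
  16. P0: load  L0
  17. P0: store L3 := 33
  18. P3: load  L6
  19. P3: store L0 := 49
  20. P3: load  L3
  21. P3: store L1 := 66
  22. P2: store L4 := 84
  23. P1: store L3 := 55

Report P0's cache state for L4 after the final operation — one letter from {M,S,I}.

state = I

step 1: P3: load  L2  ⟶  IIIS  (L2)  txn=BusRd  M[L2]=10
step 2: P1: load  L0  ⟶  ISII  (L0)  txn=BusRd  M[L0]=80
step 3: P1: store L0 := 88  ⟶  IMII  (L0)  txn=BusRdX  M[L0]=80
step 4: P2: load  L0  ⟶  ISSI  (L0)  txn=BusRd+Flush  M[L0]=88
step 5: P1: store L6 := 50  ⟶  IMII  (L6)  txn=BusRdX  M[L6]=10
step 6: P2: load  L5  ⟶  IISI  (L5)  txn=BusRd  M[L5]=0
step 7: P2: store L4 := 59  ⟶  IIMI  (L4)  txn=BusRdX  M[L4]=0
step 8: P2: store L0 := 30  ⟶  IIMI  (L0)  txn=BusRdX  M[L0]=88
step 9: P3: store L2 := 26  ⟶  IIIM  (L2)  txn=BusRdX  M[L2]=10
step 10: P0: load  L0  ⟶  SISI  (L0)  txn=BusRd+Flush  M[L0]=30
step 11: P3: store L2 := 85  ⟶  IIIM  (L2)  txn=∅  M[L2]=10
step 12: P3: store L0 := 36  ⟶  IIIM  (L0)  txn=BusRdX  M[L0]=30
step 13: P2: store L5 := 16  ⟶  IIMI  (L5)  txn=BusRdX  M[L5]=0
step 14: P2: load  L1  ⟶  IISI  (L1)  txn=BusRd  M[L1]=30
step 15: P1: load  L0  ⟶  ISIS  (L0)  txn=BusRd+Flush  M[L0]=36
step 16: P0: load  L0  ⟶  SSIS  (L0)  txn=BusRd  M[L0]=36
step 17: P0: store L3 := 33  ⟶  MIII  (L3)  txn=BusRdX  M[L3]=20
step 18: P3: load  L6  ⟶  ISIS  (L6)  txn=BusRd+Flush  M[L6]=50
step 19: P3: store L0 := 49  ⟶  IIIM  (L0)  txn=BusRdX  M[L0]=36
step 20: P3: load  L3  ⟶  SIIS  (L3)  txn=BusRd+Flush  M[L3]=33
step 21: P3: store L1 := 66  ⟶  IIIM  (L1)  txn=BusRdX  M[L1]=30
step 22: P2: store L4 := 84  ⟶  IIMI  (L4)  txn=∅  M[L4]=0
step 23: P1: store L3 := 55  ⟶  IMII  (L3)  txn=BusRdX  M[L3]=33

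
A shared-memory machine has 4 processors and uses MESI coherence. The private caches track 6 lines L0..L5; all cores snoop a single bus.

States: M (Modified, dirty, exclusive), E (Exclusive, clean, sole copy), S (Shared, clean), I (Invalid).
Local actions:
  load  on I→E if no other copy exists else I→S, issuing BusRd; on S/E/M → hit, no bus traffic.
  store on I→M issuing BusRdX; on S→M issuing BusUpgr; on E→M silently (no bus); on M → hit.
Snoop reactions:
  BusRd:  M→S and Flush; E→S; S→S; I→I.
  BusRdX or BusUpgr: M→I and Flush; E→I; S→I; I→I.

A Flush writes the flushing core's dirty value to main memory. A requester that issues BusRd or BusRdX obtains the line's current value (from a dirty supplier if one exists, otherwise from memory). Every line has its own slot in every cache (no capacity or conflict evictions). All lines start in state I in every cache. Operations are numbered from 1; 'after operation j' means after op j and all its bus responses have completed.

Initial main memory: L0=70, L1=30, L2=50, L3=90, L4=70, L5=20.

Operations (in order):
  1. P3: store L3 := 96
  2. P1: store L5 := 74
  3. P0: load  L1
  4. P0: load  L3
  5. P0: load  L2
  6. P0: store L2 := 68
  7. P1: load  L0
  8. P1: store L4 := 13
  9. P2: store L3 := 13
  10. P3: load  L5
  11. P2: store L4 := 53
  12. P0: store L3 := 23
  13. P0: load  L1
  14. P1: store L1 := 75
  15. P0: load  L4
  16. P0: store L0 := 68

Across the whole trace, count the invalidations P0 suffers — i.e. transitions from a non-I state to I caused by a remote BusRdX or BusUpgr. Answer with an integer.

[1] P3: store L3 := 96 | P0:I, P1:I, P2:I, P3:M(96) | bus: BusRdX
[2] P1: store L5 := 74 | P0:I, P1:M(74), P2:I, P3:I | bus: BusRdX
[3] P0: load  L1 | P0:E(30), P1:I, P2:I, P3:I | bus: BusRd
[4] P0: load  L3 | P0:S(96), P1:I, P2:I, P3:S(96) | bus: BusRd,Flush
[5] P0: load  L2 | P0:E(50), P1:I, P2:I, P3:I | bus: BusRd
[6] P0: store L2 := 68 | P0:M(68), P1:I, P2:I, P3:I | bus: none
[7] P1: load  L0 | P0:I, P1:E(70), P2:I, P3:I | bus: BusRd
[8] P1: store L4 := 13 | P0:I, P1:M(13), P2:I, P3:I | bus: BusRdX
[9] P2: store L3 := 13 | P0:I, P1:I, P2:M(13), P3:I | bus: BusRdX
[10] P3: load  L5 | P0:I, P1:S(74), P2:I, P3:S(74) | bus: BusRd,Flush
[11] P2: store L4 := 53 | P0:I, P1:I, P2:M(53), P3:I | bus: BusRdX,Flush
[12] P0: store L3 := 23 | P0:M(23), P1:I, P2:I, P3:I | bus: BusRdX,Flush
[13] P0: load  L1 | P0:E(30), P1:I, P2:I, P3:I | bus: none
[14] P1: store L1 := 75 | P0:I, P1:M(75), P2:I, P3:I | bus: BusRdX
[15] P0: load  L4 | P0:S(53), P1:I, P2:S(53), P3:I | bus: BusRd,Flush
[16] P0: store L0 := 68 | P0:M(68), P1:I, P2:I, P3:I | bus: BusRdX

invalidations = 2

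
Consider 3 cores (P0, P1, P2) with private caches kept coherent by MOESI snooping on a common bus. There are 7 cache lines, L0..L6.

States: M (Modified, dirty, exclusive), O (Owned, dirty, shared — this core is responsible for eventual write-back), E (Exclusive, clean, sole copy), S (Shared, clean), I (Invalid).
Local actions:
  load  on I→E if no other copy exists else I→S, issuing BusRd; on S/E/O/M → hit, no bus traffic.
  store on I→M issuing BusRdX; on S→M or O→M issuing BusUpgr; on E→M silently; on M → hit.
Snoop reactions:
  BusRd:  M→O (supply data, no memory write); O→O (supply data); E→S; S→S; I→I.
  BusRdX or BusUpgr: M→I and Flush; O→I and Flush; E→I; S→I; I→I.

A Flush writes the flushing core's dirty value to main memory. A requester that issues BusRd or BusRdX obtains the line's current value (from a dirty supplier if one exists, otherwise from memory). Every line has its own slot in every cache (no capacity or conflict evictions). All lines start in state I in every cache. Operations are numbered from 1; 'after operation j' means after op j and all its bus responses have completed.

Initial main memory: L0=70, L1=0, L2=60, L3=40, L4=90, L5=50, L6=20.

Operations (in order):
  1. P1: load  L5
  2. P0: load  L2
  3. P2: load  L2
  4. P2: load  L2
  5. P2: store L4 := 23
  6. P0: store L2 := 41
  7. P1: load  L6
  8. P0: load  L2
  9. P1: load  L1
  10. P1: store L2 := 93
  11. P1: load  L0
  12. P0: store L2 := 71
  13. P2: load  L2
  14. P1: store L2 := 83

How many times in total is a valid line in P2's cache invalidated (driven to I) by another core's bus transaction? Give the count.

step 1: P1: load  L5  ⟶  IEI  (L5)  txn=BusRd  M[L5]=50
step 2: P0: load  L2  ⟶  EII  (L2)  txn=BusRd  M[L2]=60
step 3: P2: load  L2  ⟶  SIS  (L2)  txn=BusRd  M[L2]=60
step 4: P2: load  L2  ⟶  SIS  (L2)  txn=∅  M[L2]=60
step 5: P2: store L4 := 23  ⟶  IIM  (L4)  txn=BusRdX  M[L4]=90
step 6: P0: store L2 := 41  ⟶  MII  (L2)  txn=BusUpgr  M[L2]=60
step 7: P1: load  L6  ⟶  IEI  (L6)  txn=BusRd  M[L6]=20
step 8: P0: load  L2  ⟶  MII  (L2)  txn=∅  M[L2]=60
step 9: P1: load  L1  ⟶  IEI  (L1)  txn=BusRd  M[L1]=0
step 10: P1: store L2 := 93  ⟶  IMI  (L2)  txn=BusRdX+Flush  M[L2]=41
step 11: P1: load  L0  ⟶  IEI  (L0)  txn=BusRd  M[L0]=70
step 12: P0: store L2 := 71  ⟶  MII  (L2)  txn=BusRdX+Flush  M[L2]=93
step 13: P2: load  L2  ⟶  OIS  (L2)  txn=BusRd  M[L2]=93
step 14: P1: store L2 := 83  ⟶  IMI  (L2)  txn=BusRdX+Flush  M[L2]=71

invalidations = 2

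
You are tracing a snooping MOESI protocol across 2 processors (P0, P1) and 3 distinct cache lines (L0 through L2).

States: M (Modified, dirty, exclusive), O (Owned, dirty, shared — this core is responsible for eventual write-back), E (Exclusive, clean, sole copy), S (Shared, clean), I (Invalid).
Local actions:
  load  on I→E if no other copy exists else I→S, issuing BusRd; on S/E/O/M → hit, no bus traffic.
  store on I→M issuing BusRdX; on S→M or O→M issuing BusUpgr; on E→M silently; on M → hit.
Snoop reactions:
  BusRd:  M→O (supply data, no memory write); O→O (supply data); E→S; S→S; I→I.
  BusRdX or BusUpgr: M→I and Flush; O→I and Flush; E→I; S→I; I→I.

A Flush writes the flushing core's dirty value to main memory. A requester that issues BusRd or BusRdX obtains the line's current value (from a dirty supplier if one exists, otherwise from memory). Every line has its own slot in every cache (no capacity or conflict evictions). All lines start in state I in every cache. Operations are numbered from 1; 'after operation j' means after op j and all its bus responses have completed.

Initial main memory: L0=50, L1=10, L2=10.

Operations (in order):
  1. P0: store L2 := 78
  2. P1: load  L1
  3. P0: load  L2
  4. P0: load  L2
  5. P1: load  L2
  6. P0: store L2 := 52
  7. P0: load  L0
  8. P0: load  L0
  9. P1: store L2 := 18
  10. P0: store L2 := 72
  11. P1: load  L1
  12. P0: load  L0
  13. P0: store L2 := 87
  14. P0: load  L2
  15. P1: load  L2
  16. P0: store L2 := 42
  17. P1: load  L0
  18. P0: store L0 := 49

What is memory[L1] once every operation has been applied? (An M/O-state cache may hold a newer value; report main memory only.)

memory[L1] = 10

step 1: P0: store L2 := 78  ⟶  MI  (L2)  txn=BusRdX  M[L2]=10
step 2: P1: load  L1  ⟶  IE  (L1)  txn=BusRd  M[L1]=10
step 3: P0: load  L2  ⟶  MI  (L2)  txn=∅  M[L2]=10
step 4: P0: load  L2  ⟶  MI  (L2)  txn=∅  M[L2]=10
step 5: P1: load  L2  ⟶  OS  (L2)  txn=BusRd  M[L2]=10
step 6: P0: store L2 := 52  ⟶  MI  (L2)  txn=BusUpgr  M[L2]=10
step 7: P0: load  L0  ⟶  EI  (L0)  txn=BusRd  M[L0]=50
step 8: P0: load  L0  ⟶  EI  (L0)  txn=∅  M[L0]=50
step 9: P1: store L2 := 18  ⟶  IM  (L2)  txn=BusRdX+Flush  M[L2]=52
step 10: P0: store L2 := 72  ⟶  MI  (L2)  txn=BusRdX+Flush  M[L2]=18
step 11: P1: load  L1  ⟶  IE  (L1)  txn=∅  M[L1]=10
step 12: P0: load  L0  ⟶  EI  (L0)  txn=∅  M[L0]=50
step 13: P0: store L2 := 87  ⟶  MI  (L2)  txn=∅  M[L2]=18
step 14: P0: load  L2  ⟶  MI  (L2)  txn=∅  M[L2]=18
step 15: P1: load  L2  ⟶  OS  (L2)  txn=BusRd  M[L2]=18
step 16: P0: store L2 := 42  ⟶  MI  (L2)  txn=BusUpgr  M[L2]=18
step 17: P1: load  L0  ⟶  SS  (L0)  txn=BusRd  M[L0]=50
step 18: P0: store L0 := 49  ⟶  MI  (L0)  txn=BusUpgr  M[L0]=50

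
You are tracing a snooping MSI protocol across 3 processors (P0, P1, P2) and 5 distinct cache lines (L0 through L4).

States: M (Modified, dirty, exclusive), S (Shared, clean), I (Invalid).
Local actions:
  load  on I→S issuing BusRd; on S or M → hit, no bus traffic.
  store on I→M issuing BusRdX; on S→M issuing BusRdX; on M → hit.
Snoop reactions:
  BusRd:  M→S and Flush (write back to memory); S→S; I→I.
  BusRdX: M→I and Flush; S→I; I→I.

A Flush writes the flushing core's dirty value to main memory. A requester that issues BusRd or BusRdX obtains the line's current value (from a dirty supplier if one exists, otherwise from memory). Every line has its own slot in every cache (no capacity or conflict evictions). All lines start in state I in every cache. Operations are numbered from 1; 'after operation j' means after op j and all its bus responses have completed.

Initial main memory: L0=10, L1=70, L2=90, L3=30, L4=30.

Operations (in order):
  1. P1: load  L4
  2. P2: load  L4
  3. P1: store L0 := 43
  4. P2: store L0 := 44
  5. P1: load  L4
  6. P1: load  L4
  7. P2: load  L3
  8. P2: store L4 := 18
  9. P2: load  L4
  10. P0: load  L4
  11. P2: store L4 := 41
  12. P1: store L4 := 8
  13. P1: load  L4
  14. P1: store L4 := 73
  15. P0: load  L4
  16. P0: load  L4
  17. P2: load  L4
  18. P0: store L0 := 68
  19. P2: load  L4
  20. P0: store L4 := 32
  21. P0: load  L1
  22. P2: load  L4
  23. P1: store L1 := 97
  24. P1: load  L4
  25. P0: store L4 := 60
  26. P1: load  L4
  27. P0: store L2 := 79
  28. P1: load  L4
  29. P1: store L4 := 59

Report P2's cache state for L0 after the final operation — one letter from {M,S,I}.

step 1: P1: load  L4  ⟶  ISI  (L4)  txn=BusRd  M[L4]=30
step 2: P2: load  L4  ⟶  ISS  (L4)  txn=BusRd  M[L4]=30
step 3: P1: store L0 := 43  ⟶  IMI  (L0)  txn=BusRdX  M[L0]=10
step 4: P2: store L0 := 44  ⟶  IIM  (L0)  txn=BusRdX+Flush  M[L0]=43
step 5: P1: load  L4  ⟶  ISS  (L4)  txn=∅  M[L4]=30
step 6: P1: load  L4  ⟶  ISS  (L4)  txn=∅  M[L4]=30
step 7: P2: load  L3  ⟶  IIS  (L3)  txn=BusRd  M[L3]=30
step 8: P2: store L4 := 18  ⟶  IIM  (L4)  txn=BusRdX  M[L4]=30
step 9: P2: load  L4  ⟶  IIM  (L4)  txn=∅  M[L4]=30
step 10: P0: load  L4  ⟶  SIS  (L4)  txn=BusRd+Flush  M[L4]=18
step 11: P2: store L4 := 41  ⟶  IIM  (L4)  txn=BusRdX  M[L4]=18
step 12: P1: store L4 := 8  ⟶  IMI  (L4)  txn=BusRdX+Flush  M[L4]=41
step 13: P1: load  L4  ⟶  IMI  (L4)  txn=∅  M[L4]=41
step 14: P1: store L4 := 73  ⟶  IMI  (L4)  txn=∅  M[L4]=41
step 15: P0: load  L4  ⟶  SSI  (L4)  txn=BusRd+Flush  M[L4]=73
step 16: P0: load  L4  ⟶  SSI  (L4)  txn=∅  M[L4]=73
step 17: P2: load  L4  ⟶  SSS  (L4)  txn=BusRd  M[L4]=73
step 18: P0: store L0 := 68  ⟶  MII  (L0)  txn=BusRdX+Flush  M[L0]=44
step 19: P2: load  L4  ⟶  SSS  (L4)  txn=∅  M[L4]=73
step 20: P0: store L4 := 32  ⟶  MII  (L4)  txn=BusRdX  M[L4]=73
step 21: P0: load  L1  ⟶  SII  (L1)  txn=BusRd  M[L1]=70
step 22: P2: load  L4  ⟶  SIS  (L4)  txn=BusRd+Flush  M[L4]=32
step 23: P1: store L1 := 97  ⟶  IMI  (L1)  txn=BusRdX  M[L1]=70
step 24: P1: load  L4  ⟶  SSS  (L4)  txn=BusRd  M[L4]=32
step 25: P0: store L4 := 60  ⟶  MII  (L4)  txn=BusRdX  M[L4]=32
step 26: P1: load  L4  ⟶  SSI  (L4)  txn=BusRd+Flush  M[L4]=60
step 27: P0: store L2 := 79  ⟶  MII  (L2)  txn=BusRdX  M[L2]=90
step 28: P1: load  L4  ⟶  SSI  (L4)  txn=∅  M[L4]=60
step 29: P1: store L4 := 59  ⟶  IMI  (L4)  txn=BusRdX  M[L4]=60

state = I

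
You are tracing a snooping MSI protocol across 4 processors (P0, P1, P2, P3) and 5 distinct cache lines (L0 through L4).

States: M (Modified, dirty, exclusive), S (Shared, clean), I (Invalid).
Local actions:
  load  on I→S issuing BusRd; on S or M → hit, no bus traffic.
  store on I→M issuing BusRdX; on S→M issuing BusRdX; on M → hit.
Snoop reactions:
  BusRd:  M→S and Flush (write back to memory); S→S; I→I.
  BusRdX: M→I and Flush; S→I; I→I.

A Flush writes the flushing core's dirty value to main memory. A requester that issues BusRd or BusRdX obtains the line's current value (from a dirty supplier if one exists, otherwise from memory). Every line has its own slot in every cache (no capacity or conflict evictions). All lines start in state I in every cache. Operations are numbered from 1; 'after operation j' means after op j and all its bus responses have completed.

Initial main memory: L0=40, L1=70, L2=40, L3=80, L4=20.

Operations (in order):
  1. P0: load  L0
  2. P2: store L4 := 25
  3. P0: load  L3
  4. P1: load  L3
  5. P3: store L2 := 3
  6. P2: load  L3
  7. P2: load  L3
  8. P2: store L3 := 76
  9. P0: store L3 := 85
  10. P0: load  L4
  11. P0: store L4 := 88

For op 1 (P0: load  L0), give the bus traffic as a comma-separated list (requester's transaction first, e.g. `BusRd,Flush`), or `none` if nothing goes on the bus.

bus = BusRd

step 1: P0: load  L0  ⟶  SIII  (L0)  txn=BusRd  M[L0]=40
step 2: P2: store L4 := 25  ⟶  IIMI  (L4)  txn=BusRdX  M[L4]=20
step 3: P0: load  L3  ⟶  SIII  (L3)  txn=BusRd  M[L3]=80
step 4: P1: load  L3  ⟶  SSII  (L3)  txn=BusRd  M[L3]=80
step 5: P3: store L2 := 3  ⟶  IIIM  (L2)  txn=BusRdX  M[L2]=40
step 6: P2: load  L3  ⟶  SSSI  (L3)  txn=BusRd  M[L3]=80
step 7: P2: load  L3  ⟶  SSSI  (L3)  txn=∅  M[L3]=80
step 8: P2: store L3 := 76  ⟶  IIMI  (L3)  txn=BusRdX  M[L3]=80
step 9: P0: store L3 := 85  ⟶  MIII  (L3)  txn=BusRdX+Flush  M[L3]=76
step 10: P0: load  L4  ⟶  SISI  (L4)  txn=BusRd+Flush  M[L4]=25
step 11: P0: store L4 := 88  ⟶  MIII  (L4)  txn=BusRdX  M[L4]=25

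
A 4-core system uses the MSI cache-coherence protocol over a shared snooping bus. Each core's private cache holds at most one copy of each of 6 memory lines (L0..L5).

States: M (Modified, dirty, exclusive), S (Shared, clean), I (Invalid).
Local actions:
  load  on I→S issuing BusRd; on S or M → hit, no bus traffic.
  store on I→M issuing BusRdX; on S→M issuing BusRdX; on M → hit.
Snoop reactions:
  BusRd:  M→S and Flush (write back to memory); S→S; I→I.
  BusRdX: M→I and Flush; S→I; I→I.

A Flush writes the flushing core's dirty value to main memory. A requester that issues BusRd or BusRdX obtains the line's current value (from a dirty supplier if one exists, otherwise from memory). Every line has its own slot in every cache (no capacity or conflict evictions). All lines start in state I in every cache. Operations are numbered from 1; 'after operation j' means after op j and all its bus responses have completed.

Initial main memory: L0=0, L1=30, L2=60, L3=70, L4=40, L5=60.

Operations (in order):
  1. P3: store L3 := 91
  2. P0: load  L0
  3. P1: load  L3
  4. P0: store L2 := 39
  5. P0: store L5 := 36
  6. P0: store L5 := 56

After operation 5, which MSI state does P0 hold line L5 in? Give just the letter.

state = M

  op1 P3: store L3 := 91 → I/I/I/M on L3; bus BusRdX; mem=70
  op2 P0: load  L0 → S/I/I/I on L0; bus BusRd; mem=0
  op3 P1: load  L3 → I/S/I/S on L3; bus BusRd Flush; mem=91
  op4 P0: store L2 := 39 → M/I/I/I on L2; bus BusRdX; mem=60
  op5 P0: store L5 := 36 → M/I/I/I on L5; bus BusRdX; mem=60
  op6 P0: store L5 := 56 → M/I/I/I on L5; bus (none); mem=60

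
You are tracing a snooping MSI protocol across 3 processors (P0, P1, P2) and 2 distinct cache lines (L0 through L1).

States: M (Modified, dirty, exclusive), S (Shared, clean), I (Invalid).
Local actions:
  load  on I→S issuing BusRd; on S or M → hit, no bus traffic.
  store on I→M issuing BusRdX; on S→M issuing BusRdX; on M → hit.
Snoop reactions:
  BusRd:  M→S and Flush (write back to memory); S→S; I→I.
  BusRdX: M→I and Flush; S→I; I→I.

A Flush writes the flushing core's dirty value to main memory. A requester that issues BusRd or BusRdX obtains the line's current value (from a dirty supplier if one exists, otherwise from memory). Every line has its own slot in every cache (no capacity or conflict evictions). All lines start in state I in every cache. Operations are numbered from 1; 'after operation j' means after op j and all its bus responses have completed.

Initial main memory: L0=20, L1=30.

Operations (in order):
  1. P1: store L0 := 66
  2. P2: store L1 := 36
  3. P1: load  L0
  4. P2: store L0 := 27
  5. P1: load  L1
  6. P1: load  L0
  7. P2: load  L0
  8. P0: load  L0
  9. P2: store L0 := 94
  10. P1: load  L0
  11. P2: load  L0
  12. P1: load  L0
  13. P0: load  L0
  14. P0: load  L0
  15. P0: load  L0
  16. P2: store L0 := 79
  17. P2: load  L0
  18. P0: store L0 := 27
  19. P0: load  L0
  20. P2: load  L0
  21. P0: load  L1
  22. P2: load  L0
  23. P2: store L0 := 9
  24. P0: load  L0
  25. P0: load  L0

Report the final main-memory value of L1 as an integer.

memory[L1] = 36

  op1 P1: store L0 := 66 → I/M/I on L0; bus BusRdX; mem=20
  op2 P2: store L1 := 36 → I/I/M on L1; bus BusRdX; mem=30
  op3 P1: load  L0 → I/M/I on L0; bus (none); mem=20
  op4 P2: store L0 := 27 → I/I/M on L0; bus BusRdX Flush; mem=66
  op5 P1: load  L1 → I/S/S on L1; bus BusRd Flush; mem=36
  op6 P1: load  L0 → I/S/S on L0; bus BusRd Flush; mem=27
  op7 P2: load  L0 → I/S/S on L0; bus (none); mem=27
  op8 P0: load  L0 → S/S/S on L0; bus BusRd; mem=27
  op9 P2: store L0 := 94 → I/I/M on L0; bus BusRdX; mem=27
  op10 P1: load  L0 → I/S/S on L0; bus BusRd Flush; mem=94
  op11 P2: load  L0 → I/S/S on L0; bus (none); mem=94
  op12 P1: load  L0 → I/S/S on L0; bus (none); mem=94
  op13 P0: load  L0 → S/S/S on L0; bus BusRd; mem=94
  op14 P0: load  L0 → S/S/S on L0; bus (none); mem=94
  op15 P0: load  L0 → S/S/S on L0; bus (none); mem=94
  op16 P2: store L0 := 79 → I/I/M on L0; bus BusRdX; mem=94
  op17 P2: load  L0 → I/I/M on L0; bus (none); mem=94
  op18 P0: store L0 := 27 → M/I/I on L0; bus BusRdX Flush; mem=79
  op19 P0: load  L0 → M/I/I on L0; bus (none); mem=79
  op20 P2: load  L0 → S/I/S on L0; bus BusRd Flush; mem=27
  op21 P0: load  L1 → S/S/S on L1; bus BusRd; mem=36
  op22 P2: load  L0 → S/I/S on L0; bus (none); mem=27
  op23 P2: store L0 := 9 → I/I/M on L0; bus BusRdX; mem=27
  op24 P0: load  L0 → S/I/S on L0; bus BusRd Flush; mem=9
  op25 P0: load  L0 → S/I/S on L0; bus (none); mem=9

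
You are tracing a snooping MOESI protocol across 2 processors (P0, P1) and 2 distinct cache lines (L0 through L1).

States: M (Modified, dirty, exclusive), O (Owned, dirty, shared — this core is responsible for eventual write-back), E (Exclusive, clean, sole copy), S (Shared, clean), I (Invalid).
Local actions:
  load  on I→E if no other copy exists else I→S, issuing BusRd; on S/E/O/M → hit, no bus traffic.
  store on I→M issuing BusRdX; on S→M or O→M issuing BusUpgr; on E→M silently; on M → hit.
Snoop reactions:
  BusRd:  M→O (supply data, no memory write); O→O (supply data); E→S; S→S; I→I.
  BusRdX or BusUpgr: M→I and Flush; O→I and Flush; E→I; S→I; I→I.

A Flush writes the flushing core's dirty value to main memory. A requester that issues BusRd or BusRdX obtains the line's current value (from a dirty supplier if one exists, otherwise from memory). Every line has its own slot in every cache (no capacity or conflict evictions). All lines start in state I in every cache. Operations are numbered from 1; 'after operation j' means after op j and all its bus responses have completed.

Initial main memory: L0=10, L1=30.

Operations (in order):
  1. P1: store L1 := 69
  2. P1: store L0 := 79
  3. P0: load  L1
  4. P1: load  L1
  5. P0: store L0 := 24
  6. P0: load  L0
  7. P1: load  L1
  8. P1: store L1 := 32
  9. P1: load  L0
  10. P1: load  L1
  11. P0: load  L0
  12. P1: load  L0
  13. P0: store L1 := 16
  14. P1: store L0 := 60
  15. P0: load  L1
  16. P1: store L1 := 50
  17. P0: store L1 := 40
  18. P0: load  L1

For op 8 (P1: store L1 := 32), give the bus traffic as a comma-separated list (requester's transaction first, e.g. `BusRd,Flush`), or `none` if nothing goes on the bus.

bus = BusUpgr

[1] P1: store L1 := 69 | P0:I, P1:M(69) | bus: BusRdX
[2] P1: store L0 := 79 | P0:I, P1:M(79) | bus: BusRdX
[3] P0: load  L1 | P0:S(69), P1:O(69) | bus: BusRd
[4] P1: load  L1 | P0:S(69), P1:O(69) | bus: none
[5] P0: store L0 := 24 | P0:M(24), P1:I | bus: BusRdX,Flush
[6] P0: load  L0 | P0:M(24), P1:I | bus: none
[7] P1: load  L1 | P0:S(69), P1:O(69) | bus: none
[8] P1: store L1 := 32 | P0:I, P1:M(32) | bus: BusUpgr
[9] P1: load  L0 | P0:O(24), P1:S(24) | bus: BusRd
[10] P1: load  L1 | P0:I, P1:M(32) | bus: none
[11] P0: load  L0 | P0:O(24), P1:S(24) | bus: none
[12] P1: load  L0 | P0:O(24), P1:S(24) | bus: none
[13] P0: store L1 := 16 | P0:M(16), P1:I | bus: BusRdX,Flush
[14] P1: store L0 := 60 | P0:I, P1:M(60) | bus: BusUpgr,Flush
[15] P0: load  L1 | P0:M(16), P1:I | bus: none
[16] P1: store L1 := 50 | P0:I, P1:M(50) | bus: BusRdX,Flush
[17] P0: store L1 := 40 | P0:M(40), P1:I | bus: BusRdX,Flush
[18] P0: load  L1 | P0:M(40), P1:I | bus: none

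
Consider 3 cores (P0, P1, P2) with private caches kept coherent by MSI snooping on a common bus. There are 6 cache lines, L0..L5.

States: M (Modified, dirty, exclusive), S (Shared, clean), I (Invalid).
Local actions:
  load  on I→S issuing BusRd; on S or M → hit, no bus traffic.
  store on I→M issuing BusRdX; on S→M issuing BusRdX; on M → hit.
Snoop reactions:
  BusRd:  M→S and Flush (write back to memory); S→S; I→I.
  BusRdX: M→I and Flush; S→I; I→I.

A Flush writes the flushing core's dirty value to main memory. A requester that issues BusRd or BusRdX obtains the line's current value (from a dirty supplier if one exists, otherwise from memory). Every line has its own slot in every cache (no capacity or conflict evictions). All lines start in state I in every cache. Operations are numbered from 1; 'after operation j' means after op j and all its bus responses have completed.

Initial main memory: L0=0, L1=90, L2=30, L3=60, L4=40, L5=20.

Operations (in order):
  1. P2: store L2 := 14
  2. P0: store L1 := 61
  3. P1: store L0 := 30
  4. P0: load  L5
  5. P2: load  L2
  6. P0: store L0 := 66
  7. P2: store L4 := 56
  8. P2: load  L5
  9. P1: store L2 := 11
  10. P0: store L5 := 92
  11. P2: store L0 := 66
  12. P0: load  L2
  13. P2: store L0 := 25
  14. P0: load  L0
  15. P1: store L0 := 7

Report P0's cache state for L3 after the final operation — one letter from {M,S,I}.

state = I

[1] P2: store L2 := 14 | P0:I, P1:I, P2:M(14) | bus: BusRdX
[2] P0: store L1 := 61 | P0:M(61), P1:I, P2:I | bus: BusRdX
[3] P1: store L0 := 30 | P0:I, P1:M(30), P2:I | bus: BusRdX
[4] P0: load  L5 | P0:S(20), P1:I, P2:I | bus: BusRd
[5] P2: load  L2 | P0:I, P1:I, P2:M(14) | bus: none
[6] P0: store L0 := 66 | P0:M(66), P1:I, P2:I | bus: BusRdX,Flush
[7] P2: store L4 := 56 | P0:I, P1:I, P2:M(56) | bus: BusRdX
[8] P2: load  L5 | P0:S(20), P1:I, P2:S(20) | bus: BusRd
[9] P1: store L2 := 11 | P0:I, P1:M(11), P2:I | bus: BusRdX,Flush
[10] P0: store L5 := 92 | P0:M(92), P1:I, P2:I | bus: BusRdX
[11] P2: store L0 := 66 | P0:I, P1:I, P2:M(66) | bus: BusRdX,Flush
[12] P0: load  L2 | P0:S(11), P1:S(11), P2:I | bus: BusRd,Flush
[13] P2: store L0 := 25 | P0:I, P1:I, P2:M(25) | bus: none
[14] P0: load  L0 | P0:S(25), P1:I, P2:S(25) | bus: BusRd,Flush
[15] P1: store L0 := 7 | P0:I, P1:M(7), P2:I | bus: BusRdX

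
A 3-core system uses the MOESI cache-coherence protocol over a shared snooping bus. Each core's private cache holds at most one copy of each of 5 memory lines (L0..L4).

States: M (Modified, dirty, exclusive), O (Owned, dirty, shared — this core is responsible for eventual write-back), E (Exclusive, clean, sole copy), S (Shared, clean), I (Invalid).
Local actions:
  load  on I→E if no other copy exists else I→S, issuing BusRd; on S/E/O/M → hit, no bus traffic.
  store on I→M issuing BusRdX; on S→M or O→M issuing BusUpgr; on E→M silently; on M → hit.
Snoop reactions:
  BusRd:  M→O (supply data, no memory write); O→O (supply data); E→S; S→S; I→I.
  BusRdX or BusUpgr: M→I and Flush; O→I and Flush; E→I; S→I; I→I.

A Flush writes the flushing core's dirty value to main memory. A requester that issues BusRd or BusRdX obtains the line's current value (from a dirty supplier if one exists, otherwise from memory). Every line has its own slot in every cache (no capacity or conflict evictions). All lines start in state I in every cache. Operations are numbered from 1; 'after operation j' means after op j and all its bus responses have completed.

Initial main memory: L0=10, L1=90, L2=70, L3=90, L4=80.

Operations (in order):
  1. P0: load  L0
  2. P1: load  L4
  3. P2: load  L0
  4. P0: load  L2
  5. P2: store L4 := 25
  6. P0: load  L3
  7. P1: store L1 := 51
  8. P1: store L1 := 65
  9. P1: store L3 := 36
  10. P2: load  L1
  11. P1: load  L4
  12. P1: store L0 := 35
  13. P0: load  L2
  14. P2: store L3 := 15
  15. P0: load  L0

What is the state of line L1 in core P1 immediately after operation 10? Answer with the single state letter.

state = O

[1] P0: load  L0 | P0:E(10), P1:I, P2:I | bus: BusRd
[2] P1: load  L4 | P0:I, P1:E(80), P2:I | bus: BusRd
[3] P2: load  L0 | P0:S(10), P1:I, P2:S(10) | bus: BusRd
[4] P0: load  L2 | P0:E(70), P1:I, P2:I | bus: BusRd
[5] P2: store L4 := 25 | P0:I, P1:I, P2:M(25) | bus: BusRdX
[6] P0: load  L3 | P0:E(90), P1:I, P2:I | bus: BusRd
[7] P1: store L1 := 51 | P0:I, P1:M(51), P2:I | bus: BusRdX
[8] P1: store L1 := 65 | P0:I, P1:M(65), P2:I | bus: none
[9] P1: store L3 := 36 | P0:I, P1:M(36), P2:I | bus: BusRdX
[10] P2: load  L1 | P0:I, P1:O(65), P2:S(65) | bus: BusRd
[11] P1: load  L4 | P0:I, P1:S(25), P2:O(25) | bus: BusRd
[12] P1: store L0 := 35 | P0:I, P1:M(35), P2:I | bus: BusRdX
[13] P0: load  L2 | P0:E(70), P1:I, P2:I | bus: none
[14] P2: store L3 := 15 | P0:I, P1:I, P2:M(15) | bus: BusRdX,Flush
[15] P0: load  L0 | P0:S(35), P1:O(35), P2:I | bus: BusRd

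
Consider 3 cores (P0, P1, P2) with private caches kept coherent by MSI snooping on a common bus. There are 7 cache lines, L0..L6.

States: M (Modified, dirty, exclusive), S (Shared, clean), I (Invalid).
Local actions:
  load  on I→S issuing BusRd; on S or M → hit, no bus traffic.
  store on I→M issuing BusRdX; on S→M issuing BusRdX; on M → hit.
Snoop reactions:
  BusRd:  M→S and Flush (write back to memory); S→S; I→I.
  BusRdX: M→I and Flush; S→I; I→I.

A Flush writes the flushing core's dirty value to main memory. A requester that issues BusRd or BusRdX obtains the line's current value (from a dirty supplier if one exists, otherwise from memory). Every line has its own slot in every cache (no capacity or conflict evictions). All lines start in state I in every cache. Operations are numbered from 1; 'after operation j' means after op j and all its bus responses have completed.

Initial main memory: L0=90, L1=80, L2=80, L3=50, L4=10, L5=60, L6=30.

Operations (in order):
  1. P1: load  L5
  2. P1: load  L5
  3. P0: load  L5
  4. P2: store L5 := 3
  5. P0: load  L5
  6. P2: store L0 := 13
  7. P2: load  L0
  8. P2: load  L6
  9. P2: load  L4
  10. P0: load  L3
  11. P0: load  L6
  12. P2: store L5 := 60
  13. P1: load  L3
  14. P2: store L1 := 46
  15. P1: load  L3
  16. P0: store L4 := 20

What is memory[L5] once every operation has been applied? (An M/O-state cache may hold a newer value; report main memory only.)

memory[L5] = 3

1. P1: load  L5  bus=[BusRd]  L5: P0=I P1=S P2=I  mem[L5]=60
2. P1: load  L5  bus=[-]  L5: P0=I P1=S P2=I  mem[L5]=60
3. P0: load  L5  bus=[BusRd]  L5: P0=S P1=S P2=I  mem[L5]=60
4. P2: store L5 := 3  bus=[BusRdX]  L5: P0=I P1=I P2=M  mem[L5]=60
5. P0: load  L5  bus=[BusRd,Flush]  L5: P0=S P1=I P2=S  mem[L5]=3
6. P2: store L0 := 13  bus=[BusRdX]  L0: P0=I P1=I P2=M  mem[L0]=90
7. P2: load  L0  bus=[-]  L0: P0=I P1=I P2=M  mem[L0]=90
8. P2: load  L6  bus=[BusRd]  L6: P0=I P1=I P2=S  mem[L6]=30
9. P2: load  L4  bus=[BusRd]  L4: P0=I P1=I P2=S  mem[L4]=10
10. P0: load  L3  bus=[BusRd]  L3: P0=S P1=I P2=I  mem[L3]=50
11. P0: load  L6  bus=[BusRd]  L6: P0=S P1=I P2=S  mem[L6]=30
12. P2: store L5 := 60  bus=[BusRdX]  L5: P0=I P1=I P2=M  mem[L5]=3
13. P1: load  L3  bus=[BusRd]  L3: P0=S P1=S P2=I  mem[L3]=50
14. P2: store L1 := 46  bus=[BusRdX]  L1: P0=I P1=I P2=M  mem[L1]=80
15. P1: load  L3  bus=[-]  L3: P0=S P1=S P2=I  mem[L3]=50
16. P0: store L4 := 20  bus=[BusRdX]  L4: P0=M P1=I P2=I  mem[L4]=10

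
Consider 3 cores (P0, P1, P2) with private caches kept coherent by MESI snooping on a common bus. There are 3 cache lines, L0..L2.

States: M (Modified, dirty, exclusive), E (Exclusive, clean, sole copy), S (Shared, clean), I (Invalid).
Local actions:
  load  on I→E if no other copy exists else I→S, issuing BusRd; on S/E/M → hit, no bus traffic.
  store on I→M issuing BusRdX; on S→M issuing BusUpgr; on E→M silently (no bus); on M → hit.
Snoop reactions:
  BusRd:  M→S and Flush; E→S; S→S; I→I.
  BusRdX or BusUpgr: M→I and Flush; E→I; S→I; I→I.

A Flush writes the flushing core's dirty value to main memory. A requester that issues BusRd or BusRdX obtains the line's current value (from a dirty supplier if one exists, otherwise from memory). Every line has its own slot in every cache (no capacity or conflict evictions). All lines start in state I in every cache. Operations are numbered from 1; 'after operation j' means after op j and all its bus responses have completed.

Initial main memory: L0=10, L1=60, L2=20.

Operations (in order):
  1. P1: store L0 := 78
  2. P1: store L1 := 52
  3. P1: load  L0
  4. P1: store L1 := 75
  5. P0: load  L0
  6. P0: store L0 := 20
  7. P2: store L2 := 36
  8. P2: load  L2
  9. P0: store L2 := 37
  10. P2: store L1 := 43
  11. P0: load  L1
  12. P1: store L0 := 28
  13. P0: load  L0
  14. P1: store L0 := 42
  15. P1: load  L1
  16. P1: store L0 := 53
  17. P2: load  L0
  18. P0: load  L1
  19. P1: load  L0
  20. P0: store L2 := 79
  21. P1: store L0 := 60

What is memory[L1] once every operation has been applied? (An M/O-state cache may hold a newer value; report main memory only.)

1. P1: store L0 := 78  bus=[BusRdX]  L0: P0=I P1=M P2=I  mem[L0]=10
2. P1: store L1 := 52  bus=[BusRdX]  L1: P0=I P1=M P2=I  mem[L1]=60
3. P1: load  L0  bus=[-]  L0: P0=I P1=M P2=I  mem[L0]=10
4. P1: store L1 := 75  bus=[-]  L1: P0=I P1=M P2=I  mem[L1]=60
5. P0: load  L0  bus=[BusRd,Flush]  L0: P0=S P1=S P2=I  mem[L0]=78
6. P0: store L0 := 20  bus=[BusUpgr]  L0: P0=M P1=I P2=I  mem[L0]=78
7. P2: store L2 := 36  bus=[BusRdX]  L2: P0=I P1=I P2=M  mem[L2]=20
8. P2: load  L2  bus=[-]  L2: P0=I P1=I P2=M  mem[L2]=20
9. P0: store L2 := 37  bus=[BusRdX,Flush]  L2: P0=M P1=I P2=I  mem[L2]=36
10. P2: store L1 := 43  bus=[BusRdX,Flush]  L1: P0=I P1=I P2=M  mem[L1]=75
11. P0: load  L1  bus=[BusRd,Flush]  L1: P0=S P1=I P2=S  mem[L1]=43
12. P1: store L0 := 28  bus=[BusRdX,Flush]  L0: P0=I P1=M P2=I  mem[L0]=20
13. P0: load  L0  bus=[BusRd,Flush]  L0: P0=S P1=S P2=I  mem[L0]=28
14. P1: store L0 := 42  bus=[BusUpgr]  L0: P0=I P1=M P2=I  mem[L0]=28
15. P1: load  L1  bus=[BusRd]  L1: P0=S P1=S P2=S  mem[L1]=43
16. P1: store L0 := 53  bus=[-]  L0: P0=I P1=M P2=I  mem[L0]=28
17. P2: load  L0  bus=[BusRd,Flush]  L0: P0=I P1=S P2=S  mem[L0]=53
18. P0: load  L1  bus=[-]  L1: P0=S P1=S P2=S  mem[L1]=43
19. P1: load  L0  bus=[-]  L0: P0=I P1=S P2=S  mem[L0]=53
20. P0: store L2 := 79  bus=[-]  L2: P0=M P1=I P2=I  mem[L2]=36
21. P1: store L0 := 60  bus=[BusUpgr]  L0: P0=I P1=M P2=I  mem[L0]=53

memory[L1] = 43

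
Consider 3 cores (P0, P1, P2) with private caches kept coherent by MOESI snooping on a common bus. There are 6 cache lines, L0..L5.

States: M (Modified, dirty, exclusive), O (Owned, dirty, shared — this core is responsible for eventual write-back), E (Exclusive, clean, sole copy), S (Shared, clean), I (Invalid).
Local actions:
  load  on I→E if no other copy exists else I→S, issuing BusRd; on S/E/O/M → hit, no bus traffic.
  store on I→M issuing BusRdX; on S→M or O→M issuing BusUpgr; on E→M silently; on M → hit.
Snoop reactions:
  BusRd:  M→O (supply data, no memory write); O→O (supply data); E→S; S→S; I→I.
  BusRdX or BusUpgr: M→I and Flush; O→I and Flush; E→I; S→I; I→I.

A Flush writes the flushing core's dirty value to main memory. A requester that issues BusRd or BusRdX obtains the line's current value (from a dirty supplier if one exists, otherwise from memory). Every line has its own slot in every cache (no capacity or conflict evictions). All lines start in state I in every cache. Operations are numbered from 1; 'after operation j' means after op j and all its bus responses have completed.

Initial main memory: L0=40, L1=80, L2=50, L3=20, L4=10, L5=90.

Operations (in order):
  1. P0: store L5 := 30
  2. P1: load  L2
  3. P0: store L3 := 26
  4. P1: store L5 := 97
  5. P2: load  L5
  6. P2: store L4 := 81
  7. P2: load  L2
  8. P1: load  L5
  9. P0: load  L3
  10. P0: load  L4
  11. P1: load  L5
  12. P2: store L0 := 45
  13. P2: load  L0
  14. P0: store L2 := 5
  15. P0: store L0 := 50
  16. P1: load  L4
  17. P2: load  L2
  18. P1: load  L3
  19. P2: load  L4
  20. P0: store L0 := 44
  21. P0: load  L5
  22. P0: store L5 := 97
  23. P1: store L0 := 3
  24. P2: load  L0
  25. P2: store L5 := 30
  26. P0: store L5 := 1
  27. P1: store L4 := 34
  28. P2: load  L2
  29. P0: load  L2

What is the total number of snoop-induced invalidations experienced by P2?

invalidations = 5

  op1 P0: store L5 := 30 → M/I/I on L5; bus BusRdX; mem=90
  op2 P1: load  L2 → I/E/I on L2; bus BusRd; mem=50
  op3 P0: store L3 := 26 → M/I/I on L3; bus BusRdX; mem=20
  op4 P1: store L5 := 97 → I/M/I on L5; bus BusRdX Flush; mem=30
  op5 P2: load  L5 → I/O/S on L5; bus BusRd; mem=30
  op6 P2: store L4 := 81 → I/I/M on L4; bus BusRdX; mem=10
  op7 P2: load  L2 → I/S/S on L2; bus BusRd; mem=50
  op8 P1: load  L5 → I/O/S on L5; bus (none); mem=30
  op9 P0: load  L3 → M/I/I on L3; bus (none); mem=20
  op10 P0: load  L4 → S/I/O on L4; bus BusRd; mem=10
  op11 P1: load  L5 → I/O/S on L5; bus (none); mem=30
  op12 P2: store L0 := 45 → I/I/M on L0; bus BusRdX; mem=40
  op13 P2: load  L0 → I/I/M on L0; bus (none); mem=40
  op14 P0: store L2 := 5 → M/I/I on L2; bus BusRdX; mem=50
  op15 P0: store L0 := 50 → M/I/I on L0; bus BusRdX Flush; mem=45
  op16 P1: load  L4 → S/S/O on L4; bus BusRd; mem=10
  op17 P2: load  L2 → O/I/S on L2; bus BusRd; mem=50
  op18 P1: load  L3 → O/S/I on L3; bus BusRd; mem=20
  op19 P2: load  L4 → S/S/O on L4; bus (none); mem=10
  op20 P0: store L0 := 44 → M/I/I on L0; bus (none); mem=45
  op21 P0: load  L5 → S/O/S on L5; bus BusRd; mem=30
  op22 P0: store L5 := 97 → M/I/I on L5; bus BusUpgr Flush; mem=97
  op23 P1: store L0 := 3 → I/M/I on L0; bus BusRdX Flush; mem=44
  op24 P2: load  L0 → I/O/S on L0; bus BusRd; mem=44
  op25 P2: store L5 := 30 → I/I/M on L5; bus BusRdX Flush; mem=97
  op26 P0: store L5 := 1 → M/I/I on L5; bus BusRdX Flush; mem=30
  op27 P1: store L4 := 34 → I/M/I on L4; bus BusUpgr Flush; mem=81
  op28 P2: load  L2 → O/I/S on L2; bus (none); mem=50
  op29 P0: load  L2 → O/I/S on L2; bus (none); mem=50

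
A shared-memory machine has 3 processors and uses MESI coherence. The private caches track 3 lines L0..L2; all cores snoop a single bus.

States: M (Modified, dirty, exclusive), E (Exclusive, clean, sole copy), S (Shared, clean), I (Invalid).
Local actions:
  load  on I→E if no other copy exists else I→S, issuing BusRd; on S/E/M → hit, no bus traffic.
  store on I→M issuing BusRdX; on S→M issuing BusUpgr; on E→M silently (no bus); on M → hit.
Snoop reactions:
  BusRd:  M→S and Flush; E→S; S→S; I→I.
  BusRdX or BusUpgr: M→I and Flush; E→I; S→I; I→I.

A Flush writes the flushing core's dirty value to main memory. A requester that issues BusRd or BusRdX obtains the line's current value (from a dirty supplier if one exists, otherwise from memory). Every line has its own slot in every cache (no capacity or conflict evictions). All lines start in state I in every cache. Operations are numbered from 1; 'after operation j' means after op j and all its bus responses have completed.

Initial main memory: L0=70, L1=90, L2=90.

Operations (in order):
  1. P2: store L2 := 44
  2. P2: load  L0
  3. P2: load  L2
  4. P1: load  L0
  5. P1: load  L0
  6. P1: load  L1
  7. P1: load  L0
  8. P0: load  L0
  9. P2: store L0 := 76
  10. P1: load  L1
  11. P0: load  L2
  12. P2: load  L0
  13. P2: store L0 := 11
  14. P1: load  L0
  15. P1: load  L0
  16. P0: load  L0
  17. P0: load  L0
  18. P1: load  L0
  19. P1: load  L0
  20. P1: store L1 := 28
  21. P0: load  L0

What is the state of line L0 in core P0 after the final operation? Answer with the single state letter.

  op1 P2: store L2 := 44 → I/I/M on L2; bus BusRdX; mem=90
  op2 P2: load  L0 → I/I/E on L0; bus BusRd; mem=70
  op3 P2: load  L2 → I/I/M on L2; bus (none); mem=90
  op4 P1: load  L0 → I/S/S on L0; bus BusRd; mem=70
  op5 P1: load  L0 → I/S/S on L0; bus (none); mem=70
  op6 P1: load  L1 → I/E/I on L1; bus BusRd; mem=90
  op7 P1: load  L0 → I/S/S on L0; bus (none); mem=70
  op8 P0: load  L0 → S/S/S on L0; bus BusRd; mem=70
  op9 P2: store L0 := 76 → I/I/M on L0; bus BusUpgr; mem=70
  op10 P1: load  L1 → I/E/I on L1; bus (none); mem=90
  op11 P0: load  L2 → S/I/S on L2; bus BusRd Flush; mem=44
  op12 P2: load  L0 → I/I/M on L0; bus (none); mem=70
  op13 P2: store L0 := 11 → I/I/M on L0; bus (none); mem=70
  op14 P1: load  L0 → I/S/S on L0; bus BusRd Flush; mem=11
  op15 P1: load  L0 → I/S/S on L0; bus (none); mem=11
  op16 P0: load  L0 → S/S/S on L0; bus BusRd; mem=11
  op17 P0: load  L0 → S/S/S on L0; bus (none); mem=11
  op18 P1: load  L0 → S/S/S on L0; bus (none); mem=11
  op19 P1: load  L0 → S/S/S on L0; bus (none); mem=11
  op20 P1: store L1 := 28 → I/M/I on L1; bus (none); mem=90
  op21 P0: load  L0 → S/S/S on L0; bus (none); mem=11

state = S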